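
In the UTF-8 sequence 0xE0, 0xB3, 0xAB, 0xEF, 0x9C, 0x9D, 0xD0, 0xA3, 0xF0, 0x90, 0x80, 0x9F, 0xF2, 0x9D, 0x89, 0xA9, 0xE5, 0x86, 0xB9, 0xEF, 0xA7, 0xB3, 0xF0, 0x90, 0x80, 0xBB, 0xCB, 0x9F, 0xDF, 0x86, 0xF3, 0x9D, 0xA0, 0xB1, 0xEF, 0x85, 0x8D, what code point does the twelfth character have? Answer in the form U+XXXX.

U+F14D

Offset 0: leading byte 0xE0 = 11100000 → 3-byte char #1 = E0 B3 AB.
Offset 3: leading byte 0xEF = 11101111 → 3-byte char #2 = EF 9C 9D.
Offset 6: leading byte 0xD0 = 11010000 → 2-byte char #3 = D0 A3.
Offset 8: leading byte 0xF0 = 11110000 → 4-byte char #4 = F0 90 80 9F.
Offset 12: leading byte 0xF2 = 11110010 → 4-byte char #5 = F2 9D 89 A9.
Offset 16: leading byte 0xE5 = 11100101 → 3-byte char #6 = E5 86 B9.
Offset 19: leading byte 0xEF = 11101111 → 3-byte char #7 = EF A7 B3.
Offset 22: leading byte 0xF0 = 11110000 → 4-byte char #8 = F0 90 80 BB.
Offset 26: leading byte 0xCB = 11001011 → 2-byte char #9 = CB 9F.
Offset 28: leading byte 0xDF = 11011111 → 2-byte char #10 = DF 86.
Offset 30: leading byte 0xF3 = 11110011 → 4-byte char #11 = F3 9D A0 B1.
Offset 34: leading byte 0xEF = 11101111 → 3-byte char #12 = EF 85 8D.
Leading byte 0xEF = 11101111 matches 1110xxxx → 3-byte sequence.
Byte 1: 0xEF = 11101111, payload 1111 (4 bits).
Byte 2: 0x85 = 10000101 (10xxxxxx ✓), payload 000101.
Byte 3: 0x8D = 10001101 (10xxxxxx ✓), payload 001101.
Concatenate: 1111000101001101 = 0xF14D (16 bits → U+F14D).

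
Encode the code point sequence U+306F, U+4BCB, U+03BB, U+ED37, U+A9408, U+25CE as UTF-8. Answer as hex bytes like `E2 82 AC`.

U+306F: 3-byte form → E3 81 AF.
U+4BCB: 3-byte form → E4 AF 8B.
U+03BB: 2-byte form → CE BB.
U+ED37: 3-byte form → EE B4 B7.
U+A9408: 4-byte form → F2 A9 90 88.
U+25CE: 3-byte form → E2 97 8E.
Concatenated (18 bytes): E3 81 AF E4 AF 8B CE BB EE B4 B7 F2 A9 90 88 E2 97 8E.

E3 81 AF E4 AF 8B CE BB EE B4 B7 F2 A9 90 88 E2 97 8E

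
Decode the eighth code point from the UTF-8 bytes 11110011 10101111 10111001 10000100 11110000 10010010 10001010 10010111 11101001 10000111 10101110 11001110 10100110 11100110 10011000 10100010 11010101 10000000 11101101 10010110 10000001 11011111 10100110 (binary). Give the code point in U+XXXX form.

Offset 0: leading byte 0xF3 = 11110011 → 4-byte char #1 = F3 AF B9 84.
Offset 4: leading byte 0xF0 = 11110000 → 4-byte char #2 = F0 92 8A 97.
Offset 8: leading byte 0xE9 = 11101001 → 3-byte char #3 = E9 87 AE.
Offset 11: leading byte 0xCE = 11001110 → 2-byte char #4 = CE A6.
Offset 13: leading byte 0xE6 = 11100110 → 3-byte char #5 = E6 98 A2.
Offset 16: leading byte 0xD5 = 11010101 → 2-byte char #6 = D5 80.
Offset 18: leading byte 0xED = 11101101 → 3-byte char #7 = ED 96 81.
Offset 21: leading byte 0xDF = 11011111 → 2-byte char #8 = DF A6.
Leading byte 0xDF = 11011111 matches 110xxxxx → 2-byte sequence.
Byte 1: 0xDF = 11011111, payload 11111 (5 bits).
Byte 2: 0xA6 = 10100110 (10xxxxxx ✓), payload 100110.
Concatenate: 11111100110 = 0x7E6 (11 bits → U+07E6).

U+07E6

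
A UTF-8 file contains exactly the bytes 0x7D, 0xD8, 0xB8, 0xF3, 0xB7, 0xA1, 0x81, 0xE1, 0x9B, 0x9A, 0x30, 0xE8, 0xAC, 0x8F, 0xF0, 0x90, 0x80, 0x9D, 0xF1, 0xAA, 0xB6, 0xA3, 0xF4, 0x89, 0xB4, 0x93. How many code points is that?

Byte at offset 0: 0x7D = 01111101 → 1-byte char (#1). Advance 1.
Byte at offset 1: 0xD8 = 11011000 → 2-byte char (#2). Advance 2.
Byte at offset 3: 0xF3 = 11110011 → 4-byte char (#3). Advance 4.
Byte at offset 7: 0xE1 = 11100001 → 3-byte char (#4). Advance 3.
Byte at offset 10: 0x30 = 00110000 → 1-byte char (#5). Advance 1.
Byte at offset 11: 0xE8 = 11101000 → 3-byte char (#6). Advance 3.
Byte at offset 14: 0xF0 = 11110000 → 4-byte char (#7). Advance 4.
Byte at offset 18: 0xF1 = 11110001 → 4-byte char (#8). Advance 4.
Byte at offset 22: 0xF4 = 11110100 → 4-byte char (#9). Advance 4.
Reached end at offset 26 after 9 code points.

9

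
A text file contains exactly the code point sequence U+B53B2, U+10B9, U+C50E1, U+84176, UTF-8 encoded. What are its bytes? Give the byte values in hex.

U+B53B2: 4-byte form → F2 B5 8E B2.
U+10B9: 3-byte form → E1 82 B9.
U+C50E1: 4-byte form → F3 85 83 A1.
U+84176: 4-byte form → F2 84 85 B6.
Concatenated (15 bytes): F2 B5 8E B2 E1 82 B9 F3 85 83 A1 F2 84 85 B6.

F2 B5 8E B2 E1 82 B9 F3 85 83 A1 F2 84 85 B6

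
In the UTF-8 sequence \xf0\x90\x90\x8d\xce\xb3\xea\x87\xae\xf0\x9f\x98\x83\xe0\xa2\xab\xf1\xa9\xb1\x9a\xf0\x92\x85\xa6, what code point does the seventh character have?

U+12166

Offset 0: leading byte 0xF0 = 11110000 → 4-byte char #1 = F0 90 90 8D.
Offset 4: leading byte 0xCE = 11001110 → 2-byte char #2 = CE B3.
Offset 6: leading byte 0xEA = 11101010 → 3-byte char #3 = EA 87 AE.
Offset 9: leading byte 0xF0 = 11110000 → 4-byte char #4 = F0 9F 98 83.
Offset 13: leading byte 0xE0 = 11100000 → 3-byte char #5 = E0 A2 AB.
Offset 16: leading byte 0xF1 = 11110001 → 4-byte char #6 = F1 A9 B1 9A.
Offset 20: leading byte 0xF0 = 11110000 → 4-byte char #7 = F0 92 85 A6.
Leading byte 0xF0 = 11110000 matches 11110xxx → 4-byte sequence.
Byte 1: 0xF0 = 11110000, payload 000 (3 bits).
Byte 2: 0x92 = 10010010 (10xxxxxx ✓), payload 010010.
Byte 3: 0x85 = 10000101 (10xxxxxx ✓), payload 000101.
Byte 4: 0xA6 = 10100110 (10xxxxxx ✓), payload 100110.
Concatenate: 000010010000101100110 = 0x12166 (21 bits → U+12166).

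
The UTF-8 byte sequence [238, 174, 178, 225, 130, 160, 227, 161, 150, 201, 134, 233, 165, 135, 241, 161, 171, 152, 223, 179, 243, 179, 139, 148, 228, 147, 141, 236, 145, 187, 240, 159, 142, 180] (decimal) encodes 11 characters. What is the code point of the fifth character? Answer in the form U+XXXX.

Offset 0: leading byte 0xEE = 11101110 → 3-byte char #1 = EE AE B2.
Offset 3: leading byte 0xE1 = 11100001 → 3-byte char #2 = E1 82 A0.
Offset 6: leading byte 0xE3 = 11100011 → 3-byte char #3 = E3 A1 96.
Offset 9: leading byte 0xC9 = 11001001 → 2-byte char #4 = C9 86.
Offset 11: leading byte 0xE9 = 11101001 → 3-byte char #5 = E9 A5 87.
Leading byte 0xE9 = 11101001 matches 1110xxxx → 3-byte sequence.
Byte 1: 0xE9 = 11101001, payload 1001 (4 bits).
Byte 2: 0xA5 = 10100101 (10xxxxxx ✓), payload 100101.
Byte 3: 0x87 = 10000111 (10xxxxxx ✓), payload 000111.
Concatenate: 1001100101000111 = 0x9947 (16 bits → U+9947).

U+9947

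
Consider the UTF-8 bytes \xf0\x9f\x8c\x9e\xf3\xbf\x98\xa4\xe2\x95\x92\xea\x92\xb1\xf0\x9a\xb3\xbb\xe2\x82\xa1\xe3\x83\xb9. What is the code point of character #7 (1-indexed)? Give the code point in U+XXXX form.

U+30F9

Offset 0: leading byte 0xF0 = 11110000 → 4-byte char #1 = F0 9F 8C 9E.
Offset 4: leading byte 0xF3 = 11110011 → 4-byte char #2 = F3 BF 98 A4.
Offset 8: leading byte 0xE2 = 11100010 → 3-byte char #3 = E2 95 92.
Offset 11: leading byte 0xEA = 11101010 → 3-byte char #4 = EA 92 B1.
Offset 14: leading byte 0xF0 = 11110000 → 4-byte char #5 = F0 9A B3 BB.
Offset 18: leading byte 0xE2 = 11100010 → 3-byte char #6 = E2 82 A1.
Offset 21: leading byte 0xE3 = 11100011 → 3-byte char #7 = E3 83 B9.
Leading byte 0xE3 = 11100011 matches 1110xxxx → 3-byte sequence.
Byte 1: 0xE3 = 11100011, payload 0011 (4 bits).
Byte 2: 0x83 = 10000011 (10xxxxxx ✓), payload 000011.
Byte 3: 0xB9 = 10111001 (10xxxxxx ✓), payload 111001.
Concatenate: 0011000011111001 = 0x30F9 (16 bits → U+30F9).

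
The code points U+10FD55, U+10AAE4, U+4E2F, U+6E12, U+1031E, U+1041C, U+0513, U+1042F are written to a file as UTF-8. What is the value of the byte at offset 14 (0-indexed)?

0xF0

U+10FD55 → 4-byte form F4 8F B5 95 at offsets 0–3.
U+10AAE4 → 4-byte form F4 8A AB A4 at offsets 4–7.
U+4E2F → 3-byte form E4 B8 AF at offsets 8–10.
U+6E12 → 3-byte form E6 B8 92 at offsets 11–13.
U+1031E → 4-byte form F0 90 8C 9E at offsets 14–17.
Offset 14 falls in char 5's range; it's byte 1 of F0 90 8C 9E = 0xF0.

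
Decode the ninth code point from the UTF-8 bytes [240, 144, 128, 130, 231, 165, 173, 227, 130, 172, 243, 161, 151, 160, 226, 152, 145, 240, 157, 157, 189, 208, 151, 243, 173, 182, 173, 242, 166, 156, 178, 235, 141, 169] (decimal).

U+A6732

Offset 0: leading byte 0xF0 = 11110000 → 4-byte char #1 = F0 90 80 82.
Offset 4: leading byte 0xE7 = 11100111 → 3-byte char #2 = E7 A5 AD.
Offset 7: leading byte 0xE3 = 11100011 → 3-byte char #3 = E3 82 AC.
Offset 10: leading byte 0xF3 = 11110011 → 4-byte char #4 = F3 A1 97 A0.
Offset 14: leading byte 0xE2 = 11100010 → 3-byte char #5 = E2 98 91.
Offset 17: leading byte 0xF0 = 11110000 → 4-byte char #6 = F0 9D 9D BD.
Offset 21: leading byte 0xD0 = 11010000 → 2-byte char #7 = D0 97.
Offset 23: leading byte 0xF3 = 11110011 → 4-byte char #8 = F3 AD B6 AD.
Offset 27: leading byte 0xF2 = 11110010 → 4-byte char #9 = F2 A6 9C B2.
Leading byte 0xF2 = 11110010 matches 11110xxx → 4-byte sequence.
Byte 1: 0xF2 = 11110010, payload 010 (3 bits).
Byte 2: 0xA6 = 10100110 (10xxxxxx ✓), payload 100110.
Byte 3: 0x9C = 10011100 (10xxxxxx ✓), payload 011100.
Byte 4: 0xB2 = 10110010 (10xxxxxx ✓), payload 110010.
Concatenate: 010100110011100110010 = 0xA6732 (21 bits → U+A6732).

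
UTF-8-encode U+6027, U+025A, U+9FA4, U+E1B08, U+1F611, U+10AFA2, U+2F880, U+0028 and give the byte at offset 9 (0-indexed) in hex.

U+6027 → 3-byte form E6 80 A7 at offsets 0–2.
U+025A → 2-byte form C9 9A at offsets 3–4.
U+9FA4 → 3-byte form E9 BE A4 at offsets 5–7.
U+E1B08 → 4-byte form F3 A1 AC 88 at offsets 8–11.
Offset 9 falls in char 4's range; it's byte 2 of F3 A1 AC 88 = 0xA1.

0xA1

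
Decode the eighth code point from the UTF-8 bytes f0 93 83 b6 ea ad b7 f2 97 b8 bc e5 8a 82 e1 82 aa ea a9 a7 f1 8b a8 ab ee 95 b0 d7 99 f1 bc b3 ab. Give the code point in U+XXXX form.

U+E570

Offset 0: leading byte 0xF0 = 11110000 → 4-byte char #1 = F0 93 83 B6.
Offset 4: leading byte 0xEA = 11101010 → 3-byte char #2 = EA AD B7.
Offset 7: leading byte 0xF2 = 11110010 → 4-byte char #3 = F2 97 B8 BC.
Offset 11: leading byte 0xE5 = 11100101 → 3-byte char #4 = E5 8A 82.
Offset 14: leading byte 0xE1 = 11100001 → 3-byte char #5 = E1 82 AA.
Offset 17: leading byte 0xEA = 11101010 → 3-byte char #6 = EA A9 A7.
Offset 20: leading byte 0xF1 = 11110001 → 4-byte char #7 = F1 8B A8 AB.
Offset 24: leading byte 0xEE = 11101110 → 3-byte char #8 = EE 95 B0.
Leading byte 0xEE = 11101110 matches 1110xxxx → 3-byte sequence.
Byte 1: 0xEE = 11101110, payload 1110 (4 bits).
Byte 2: 0x95 = 10010101 (10xxxxxx ✓), payload 010101.
Byte 3: 0xB0 = 10110000 (10xxxxxx ✓), payload 110000.
Concatenate: 1110010101110000 = 0xE570 (16 bits → U+E570).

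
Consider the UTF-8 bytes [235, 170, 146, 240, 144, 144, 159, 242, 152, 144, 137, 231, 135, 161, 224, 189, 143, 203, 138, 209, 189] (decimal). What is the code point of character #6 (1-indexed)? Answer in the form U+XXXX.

U+02CA

Offset 0: leading byte 0xEB = 11101011 → 3-byte char #1 = EB AA 92.
Offset 3: leading byte 0xF0 = 11110000 → 4-byte char #2 = F0 90 90 9F.
Offset 7: leading byte 0xF2 = 11110010 → 4-byte char #3 = F2 98 90 89.
Offset 11: leading byte 0xE7 = 11100111 → 3-byte char #4 = E7 87 A1.
Offset 14: leading byte 0xE0 = 11100000 → 3-byte char #5 = E0 BD 8F.
Offset 17: leading byte 0xCB = 11001011 → 2-byte char #6 = CB 8A.
Leading byte 0xCB = 11001011 matches 110xxxxx → 2-byte sequence.
Byte 1: 0xCB = 11001011, payload 01011 (5 bits).
Byte 2: 0x8A = 10001010 (10xxxxxx ✓), payload 001010.
Concatenate: 01011001010 = 0x2CA (11 bits → U+02CA).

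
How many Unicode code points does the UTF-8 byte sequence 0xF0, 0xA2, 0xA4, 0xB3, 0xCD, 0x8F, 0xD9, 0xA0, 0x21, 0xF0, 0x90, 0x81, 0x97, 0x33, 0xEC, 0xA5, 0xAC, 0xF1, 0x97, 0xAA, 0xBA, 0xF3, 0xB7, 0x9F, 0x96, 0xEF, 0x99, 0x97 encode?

10

Byte at offset 0: 0xF0 = 11110000 → 4-byte char (#1). Advance 4.
Byte at offset 4: 0xCD = 11001101 → 2-byte char (#2). Advance 2.
Byte at offset 6: 0xD9 = 11011001 → 2-byte char (#3). Advance 2.
Byte at offset 8: 0x21 = 00100001 → 1-byte char (#4). Advance 1.
Byte at offset 9: 0xF0 = 11110000 → 4-byte char (#5). Advance 4.
Byte at offset 13: 0x33 = 00110011 → 1-byte char (#6). Advance 1.
Byte at offset 14: 0xEC = 11101100 → 3-byte char (#7). Advance 3.
Byte at offset 17: 0xF1 = 11110001 → 4-byte char (#8). Advance 4.
Byte at offset 21: 0xF3 = 11110011 → 4-byte char (#9). Advance 4.
Byte at offset 25: 0xEF = 11101111 → 3-byte char (#10). Advance 3.
Reached end at offset 28 after 10 code points.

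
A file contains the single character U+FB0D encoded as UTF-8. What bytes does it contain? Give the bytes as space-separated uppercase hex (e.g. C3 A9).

EF AC 8D

U+FB0D = 0xFB0D = 64269 decimal. In range U+0800–U+FFFF → 3-byte form: 1110xxxx 10xxxxxx 10xxxxxx.
Binary (16 bits): 1111101100001101.
Split 4+6+6: 1111 | 101100 | 001101.
Byte 1: 11101111 = 0xEF.
Byte 2: 10101100 = 0xAC.
Byte 3: 10001101 = 0x8D.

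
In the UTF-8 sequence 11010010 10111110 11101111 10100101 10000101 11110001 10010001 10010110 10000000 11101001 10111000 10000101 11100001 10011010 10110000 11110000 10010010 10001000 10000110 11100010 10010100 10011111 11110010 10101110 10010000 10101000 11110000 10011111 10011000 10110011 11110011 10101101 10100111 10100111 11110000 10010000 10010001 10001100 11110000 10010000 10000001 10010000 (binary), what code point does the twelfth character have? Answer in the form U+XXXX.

U+10050

Offset 0: leading byte 0xD2 = 11010010 → 2-byte char #1 = D2 BE.
Offset 2: leading byte 0xEF = 11101111 → 3-byte char #2 = EF A5 85.
Offset 5: leading byte 0xF1 = 11110001 → 4-byte char #3 = F1 91 96 80.
Offset 9: leading byte 0xE9 = 11101001 → 3-byte char #4 = E9 B8 85.
Offset 12: leading byte 0xE1 = 11100001 → 3-byte char #5 = E1 9A B0.
Offset 15: leading byte 0xF0 = 11110000 → 4-byte char #6 = F0 92 88 86.
Offset 19: leading byte 0xE2 = 11100010 → 3-byte char #7 = E2 94 9F.
Offset 22: leading byte 0xF2 = 11110010 → 4-byte char #8 = F2 AE 90 A8.
Offset 26: leading byte 0xF0 = 11110000 → 4-byte char #9 = F0 9F 98 B3.
Offset 30: leading byte 0xF3 = 11110011 → 4-byte char #10 = F3 AD A7 A7.
Offset 34: leading byte 0xF0 = 11110000 → 4-byte char #11 = F0 90 91 8C.
Offset 38: leading byte 0xF0 = 11110000 → 4-byte char #12 = F0 90 81 90.
Leading byte 0xF0 = 11110000 matches 11110xxx → 4-byte sequence.
Byte 1: 0xF0 = 11110000, payload 000 (3 bits).
Byte 2: 0x90 = 10010000 (10xxxxxx ✓), payload 010000.
Byte 3: 0x81 = 10000001 (10xxxxxx ✓), payload 000001.
Byte 4: 0x90 = 10010000 (10xxxxxx ✓), payload 010000.
Concatenate: 000010000000001010000 = 0x10050 (21 bits → U+10050).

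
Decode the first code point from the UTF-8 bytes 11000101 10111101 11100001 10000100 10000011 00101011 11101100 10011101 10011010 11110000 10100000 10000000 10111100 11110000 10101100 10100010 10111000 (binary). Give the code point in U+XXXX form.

Offset 0: leading byte 0xC5 = 11000101 → 2-byte char #1 = C5 BD.
Leading byte 0xC5 = 11000101 matches 110xxxxx → 2-byte sequence.
Byte 1: 0xC5 = 11000101, payload 00101 (5 bits).
Byte 2: 0xBD = 10111101 (10xxxxxx ✓), payload 111101.
Concatenate: 00101111101 = 0x17D (11 bits → U+017D).

U+017D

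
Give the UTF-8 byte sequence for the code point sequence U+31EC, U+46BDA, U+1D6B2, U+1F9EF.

U+31EC: 3-byte form → E3 87 AC.
U+46BDA: 4-byte form → F1 86 AF 9A.
U+1D6B2: 4-byte form → F0 9D 9A B2.
U+1F9EF: 4-byte form → F0 9F A7 AF.
Concatenated (15 bytes): E3 87 AC F1 86 AF 9A F0 9D 9A B2 F0 9F A7 AF.

E3 87 AC F1 86 AF 9A F0 9D 9A B2 F0 9F A7 AF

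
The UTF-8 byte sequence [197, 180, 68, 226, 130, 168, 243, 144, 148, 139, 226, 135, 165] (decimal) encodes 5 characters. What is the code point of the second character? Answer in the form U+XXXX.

Offset 0: leading byte 0xC5 = 11000101 → 2-byte char #1 = C5 B4.
Offset 2: leading byte 0x44 = 01000100 → 1-byte char #2 = 44.
Leading byte 0x44 = 01000100 matches 0xxxxxxx → 1-byte sequence.
Byte 1: 0x44 = 01000100, payload 1000100 (7 bits).
Concatenate: 1000100 = 0x44 (7 bits → U+0044).

U+0044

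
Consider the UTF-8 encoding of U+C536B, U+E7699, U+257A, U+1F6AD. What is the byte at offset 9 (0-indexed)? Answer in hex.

U+C536B → 4-byte form F3 85 8D AB at offsets 0–3.
U+E7699 → 4-byte form F3 A7 9A 99 at offsets 4–7.
U+257A → 3-byte form E2 95 BA at offsets 8–10.
Offset 9 falls in char 3's range; it's byte 2 of E2 95 BA = 0x95.

0x95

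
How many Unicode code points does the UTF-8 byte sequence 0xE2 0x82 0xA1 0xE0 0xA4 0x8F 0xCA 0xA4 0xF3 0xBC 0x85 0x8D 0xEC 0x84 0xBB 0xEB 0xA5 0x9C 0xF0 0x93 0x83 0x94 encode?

Byte at offset 0: 0xE2 = 11100010 → 3-byte char (#1). Advance 3.
Byte at offset 3: 0xE0 = 11100000 → 3-byte char (#2). Advance 3.
Byte at offset 6: 0xCA = 11001010 → 2-byte char (#3). Advance 2.
Byte at offset 8: 0xF3 = 11110011 → 4-byte char (#4). Advance 4.
Byte at offset 12: 0xEC = 11101100 → 3-byte char (#5). Advance 3.
Byte at offset 15: 0xEB = 11101011 → 3-byte char (#6). Advance 3.
Byte at offset 18: 0xF0 = 11110000 → 4-byte char (#7). Advance 4.
Reached end at offset 22 after 7 code points.

7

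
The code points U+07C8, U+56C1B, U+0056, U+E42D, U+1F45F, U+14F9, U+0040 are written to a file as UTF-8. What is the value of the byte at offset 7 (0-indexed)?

U+07C8 → 2-byte form DF 88 at offsets 0–1.
U+56C1B → 4-byte form F1 96 B0 9B at offsets 2–5.
U+0056 → 1-byte form 56 at offsets 6–6.
U+E42D → 3-byte form EE 90 AD at offsets 7–9.
Offset 7 falls in char 4's range; it's byte 1 of EE 90 AD = 0xEE.

0xEE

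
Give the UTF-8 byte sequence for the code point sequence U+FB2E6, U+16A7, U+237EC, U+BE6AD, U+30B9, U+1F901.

U+FB2E6: 4-byte form → F3 BB 8B A6.
U+16A7: 3-byte form → E1 9A A7.
U+237EC: 4-byte form → F0 A3 9F AC.
U+BE6AD: 4-byte form → F2 BE 9A AD.
U+30B9: 3-byte form → E3 82 B9.
U+1F901: 4-byte form → F0 9F A4 81.
Concatenated (22 bytes): F3 BB 8B A6 E1 9A A7 F0 A3 9F AC F2 BE 9A AD E3 82 B9 F0 9F A4 81.

F3 BB 8B A6 E1 9A A7 F0 A3 9F AC F2 BE 9A AD E3 82 B9 F0 9F A4 81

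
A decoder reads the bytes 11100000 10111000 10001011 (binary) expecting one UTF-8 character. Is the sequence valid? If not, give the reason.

valid

Leading byte 0xE0 = 11100000 → 3-byte form.
Continuation bytes 0xB8=10111000, 0x8B=10001011 all match 10xxxxxx.
Decoded value 0xE0B is ≥ 0x800 (shortest form) and not a surrogate.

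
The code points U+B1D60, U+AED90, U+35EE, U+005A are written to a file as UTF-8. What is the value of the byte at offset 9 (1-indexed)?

0xE3

1-indexed offset 9 is 0-indexed offset 8.
U+B1D60 → 4-byte form F2 B1 B5 A0 at offsets 0–3.
U+AED90 → 4-byte form F2 AE B6 90 at offsets 4–7.
U+35EE → 3-byte form E3 97 AE at offsets 8–10.
Offset 8 falls in char 3's range; it's byte 1 of E3 97 AE = 0xE3.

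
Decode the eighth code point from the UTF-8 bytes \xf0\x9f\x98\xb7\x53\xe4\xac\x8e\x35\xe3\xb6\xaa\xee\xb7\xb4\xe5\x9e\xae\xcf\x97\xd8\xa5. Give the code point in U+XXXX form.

U+03D7

Offset 0: leading byte 0xF0 = 11110000 → 4-byte char #1 = F0 9F 98 B7.
Offset 4: leading byte 0x53 = 01010011 → 1-byte char #2 = 53.
Offset 5: leading byte 0xE4 = 11100100 → 3-byte char #3 = E4 AC 8E.
Offset 8: leading byte 0x35 = 00110101 → 1-byte char #4 = 35.
Offset 9: leading byte 0xE3 = 11100011 → 3-byte char #5 = E3 B6 AA.
Offset 12: leading byte 0xEE = 11101110 → 3-byte char #6 = EE B7 B4.
Offset 15: leading byte 0xE5 = 11100101 → 3-byte char #7 = E5 9E AE.
Offset 18: leading byte 0xCF = 11001111 → 2-byte char #8 = CF 97.
Leading byte 0xCF = 11001111 matches 110xxxxx → 2-byte sequence.
Byte 1: 0xCF = 11001111, payload 01111 (5 bits).
Byte 2: 0x97 = 10010111 (10xxxxxx ✓), payload 010111.
Concatenate: 01111010111 = 0x3D7 (11 bits → U+03D7).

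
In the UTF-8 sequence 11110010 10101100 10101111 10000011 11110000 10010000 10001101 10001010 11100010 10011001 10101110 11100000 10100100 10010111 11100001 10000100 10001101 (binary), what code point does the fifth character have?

Offset 0: leading byte 0xF2 = 11110010 → 4-byte char #1 = F2 AC AF 83.
Offset 4: leading byte 0xF0 = 11110000 → 4-byte char #2 = F0 90 8D 8A.
Offset 8: leading byte 0xE2 = 11100010 → 3-byte char #3 = E2 99 AE.
Offset 11: leading byte 0xE0 = 11100000 → 3-byte char #4 = E0 A4 97.
Offset 14: leading byte 0xE1 = 11100001 → 3-byte char #5 = E1 84 8D.
Leading byte 0xE1 = 11100001 matches 1110xxxx → 3-byte sequence.
Byte 1: 0xE1 = 11100001, payload 0001 (4 bits).
Byte 2: 0x84 = 10000100 (10xxxxxx ✓), payload 000100.
Byte 3: 0x8D = 10001101 (10xxxxxx ✓), payload 001101.
Concatenate: 0001000100001101 = 0x110D (16 bits → U+110D).

U+110D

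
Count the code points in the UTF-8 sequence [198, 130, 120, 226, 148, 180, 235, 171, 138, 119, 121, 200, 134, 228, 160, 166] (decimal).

8

Byte at offset 0: 0xC6 = 11000110 → 2-byte char (#1). Advance 2.
Byte at offset 2: 0x78 = 01111000 → 1-byte char (#2). Advance 1.
Byte at offset 3: 0xE2 = 11100010 → 3-byte char (#3). Advance 3.
Byte at offset 6: 0xEB = 11101011 → 3-byte char (#4). Advance 3.
Byte at offset 9: 0x77 = 01110111 → 1-byte char (#5). Advance 1.
Byte at offset 10: 0x79 = 01111001 → 1-byte char (#6). Advance 1.
Byte at offset 11: 0xC8 = 11001000 → 2-byte char (#7). Advance 2.
Byte at offset 13: 0xE4 = 11100100 → 3-byte char (#8). Advance 3.
Reached end at offset 16 after 8 code points.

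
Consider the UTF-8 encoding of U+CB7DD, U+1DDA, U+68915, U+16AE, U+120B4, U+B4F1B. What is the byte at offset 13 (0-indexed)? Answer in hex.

0xAE

U+CB7DD → 4-byte form F3 8B 9F 9D at offsets 0–3.
U+1DDA → 3-byte form E1 B7 9A at offsets 4–6.
U+68915 → 4-byte form F1 A8 A4 95 at offsets 7–10.
U+16AE → 3-byte form E1 9A AE at offsets 11–13.
Offset 13 falls in char 4's range; it's byte 3 of E1 9A AE = 0xAE.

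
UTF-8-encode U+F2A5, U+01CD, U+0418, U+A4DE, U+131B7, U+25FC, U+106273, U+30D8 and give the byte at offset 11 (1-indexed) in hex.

0xF0

1-indexed offset 11 is 0-indexed offset 10.
U+F2A5 → 3-byte form EF 8A A5 at offsets 0–2.
U+01CD → 2-byte form C7 8D at offsets 3–4.
U+0418 → 2-byte form D0 98 at offsets 5–6.
U+A4DE → 3-byte form EA 93 9E at offsets 7–9.
U+131B7 → 4-byte form F0 93 86 B7 at offsets 10–13.
Offset 10 falls in char 5's range; it's byte 1 of F0 93 86 B7 = 0xF0.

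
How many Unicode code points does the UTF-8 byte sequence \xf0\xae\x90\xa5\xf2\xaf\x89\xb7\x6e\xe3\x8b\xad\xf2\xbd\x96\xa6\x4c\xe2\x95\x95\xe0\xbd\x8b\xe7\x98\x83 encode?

Byte at offset 0: 0xF0 = 11110000 → 4-byte char (#1). Advance 4.
Byte at offset 4: 0xF2 = 11110010 → 4-byte char (#2). Advance 4.
Byte at offset 8: 0x6E = 01101110 → 1-byte char (#3). Advance 1.
Byte at offset 9: 0xE3 = 11100011 → 3-byte char (#4). Advance 3.
Byte at offset 12: 0xF2 = 11110010 → 4-byte char (#5). Advance 4.
Byte at offset 16: 0x4C = 01001100 → 1-byte char (#6). Advance 1.
Byte at offset 17: 0xE2 = 11100010 → 3-byte char (#7). Advance 3.
Byte at offset 20: 0xE0 = 11100000 → 3-byte char (#8). Advance 3.
Byte at offset 23: 0xE7 = 11100111 → 3-byte char (#9). Advance 3.
Reached end at offset 26 after 9 code points.

9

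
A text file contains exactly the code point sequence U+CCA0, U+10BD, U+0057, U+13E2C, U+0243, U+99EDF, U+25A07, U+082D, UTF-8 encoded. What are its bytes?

U+CCA0: 3-byte form → EC B2 A0.
U+10BD: 3-byte form → E1 82 BD.
U+0057: 1-byte form → 57.
U+13E2C: 4-byte form → F0 93 B8 AC.
U+0243: 2-byte form → C9 83.
U+99EDF: 4-byte form → F2 99 BB 9F.
U+25A07: 4-byte form → F0 A5 A8 87.
U+082D: 3-byte form → E0 A0 AD.
Concatenated (24 bytes): EC B2 A0 E1 82 BD 57 F0 93 B8 AC C9 83 F2 99 BB 9F F0 A5 A8 87 E0 A0 AD.

EC B2 A0 E1 82 BD 57 F0 93 B8 AC C9 83 F2 99 BB 9F F0 A5 A8 87 E0 A0 AD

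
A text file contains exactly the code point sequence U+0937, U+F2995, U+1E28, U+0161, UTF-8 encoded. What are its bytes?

E0 A4 B7 F3 B2 A6 95 E1 B8 A8 C5 A1

U+0937: 3-byte form → E0 A4 B7.
U+F2995: 4-byte form → F3 B2 A6 95.
U+1E28: 3-byte form → E1 B8 A8.
U+0161: 2-byte form → C5 A1.
Concatenated (12 bytes): E0 A4 B7 F3 B2 A6 95 E1 B8 A8 C5 A1.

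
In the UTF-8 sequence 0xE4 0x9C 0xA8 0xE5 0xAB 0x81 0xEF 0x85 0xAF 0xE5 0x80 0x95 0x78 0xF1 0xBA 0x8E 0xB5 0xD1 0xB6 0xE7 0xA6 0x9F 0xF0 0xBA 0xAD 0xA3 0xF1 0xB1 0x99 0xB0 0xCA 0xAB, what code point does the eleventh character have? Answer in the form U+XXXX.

Offset 0: leading byte 0xE4 = 11100100 → 3-byte char #1 = E4 9C A8.
Offset 3: leading byte 0xE5 = 11100101 → 3-byte char #2 = E5 AB 81.
Offset 6: leading byte 0xEF = 11101111 → 3-byte char #3 = EF 85 AF.
Offset 9: leading byte 0xE5 = 11100101 → 3-byte char #4 = E5 80 95.
Offset 12: leading byte 0x78 = 01111000 → 1-byte char #5 = 78.
Offset 13: leading byte 0xF1 = 11110001 → 4-byte char #6 = F1 BA 8E B5.
Offset 17: leading byte 0xD1 = 11010001 → 2-byte char #7 = D1 B6.
Offset 19: leading byte 0xE7 = 11100111 → 3-byte char #8 = E7 A6 9F.
Offset 22: leading byte 0xF0 = 11110000 → 4-byte char #9 = F0 BA AD A3.
Offset 26: leading byte 0xF1 = 11110001 → 4-byte char #10 = F1 B1 99 B0.
Offset 30: leading byte 0xCA = 11001010 → 2-byte char #11 = CA AB.
Leading byte 0xCA = 11001010 matches 110xxxxx → 2-byte sequence.
Byte 1: 0xCA = 11001010, payload 01010 (5 bits).
Byte 2: 0xAB = 10101011 (10xxxxxx ✓), payload 101011.
Concatenate: 01010101011 = 0x2AB (11 bits → U+02AB).

U+02AB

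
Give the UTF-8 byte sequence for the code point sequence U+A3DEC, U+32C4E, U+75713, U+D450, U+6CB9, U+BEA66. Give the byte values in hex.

F2 A3 B7 AC F0 B2 B1 8E F1 B5 9C 93 ED 91 90 E6 B2 B9 F2 BE A9 A6

U+A3DEC: 4-byte form → F2 A3 B7 AC.
U+32C4E: 4-byte form → F0 B2 B1 8E.
U+75713: 4-byte form → F1 B5 9C 93.
U+D450: 3-byte form → ED 91 90.
U+6CB9: 3-byte form → E6 B2 B9.
U+BEA66: 4-byte form → F2 BE A9 A6.
Concatenated (22 bytes): F2 A3 B7 AC F0 B2 B1 8E F1 B5 9C 93 ED 91 90 E6 B2 B9 F2 BE A9 A6.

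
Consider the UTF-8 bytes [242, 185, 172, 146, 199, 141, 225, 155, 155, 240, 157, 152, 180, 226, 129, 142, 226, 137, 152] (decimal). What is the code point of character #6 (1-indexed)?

U+2258

Offset 0: leading byte 0xF2 = 11110010 → 4-byte char #1 = F2 B9 AC 92.
Offset 4: leading byte 0xC7 = 11000111 → 2-byte char #2 = C7 8D.
Offset 6: leading byte 0xE1 = 11100001 → 3-byte char #3 = E1 9B 9B.
Offset 9: leading byte 0xF0 = 11110000 → 4-byte char #4 = F0 9D 98 B4.
Offset 13: leading byte 0xE2 = 11100010 → 3-byte char #5 = E2 81 8E.
Offset 16: leading byte 0xE2 = 11100010 → 3-byte char #6 = E2 89 98.
Leading byte 0xE2 = 11100010 matches 1110xxxx → 3-byte sequence.
Byte 1: 0xE2 = 11100010, payload 0010 (4 bits).
Byte 2: 0x89 = 10001001 (10xxxxxx ✓), payload 001001.
Byte 3: 0x98 = 10011000 (10xxxxxx ✓), payload 011000.
Concatenate: 0010001001011000 = 0x2258 (16 bits → U+2258).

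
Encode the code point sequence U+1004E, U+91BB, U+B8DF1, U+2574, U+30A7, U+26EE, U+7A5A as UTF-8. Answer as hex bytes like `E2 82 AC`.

U+1004E: 4-byte form → F0 90 81 8E.
U+91BB: 3-byte form → E9 86 BB.
U+B8DF1: 4-byte form → F2 B8 B7 B1.
U+2574: 3-byte form → E2 95 B4.
U+30A7: 3-byte form → E3 82 A7.
U+26EE: 3-byte form → E2 9B AE.
U+7A5A: 3-byte form → E7 A9 9A.
Concatenated (23 bytes): F0 90 81 8E E9 86 BB F2 B8 B7 B1 E2 95 B4 E3 82 A7 E2 9B AE E7 A9 9A.

F0 90 81 8E E9 86 BB F2 B8 B7 B1 E2 95 B4 E3 82 A7 E2 9B AE E7 A9 9A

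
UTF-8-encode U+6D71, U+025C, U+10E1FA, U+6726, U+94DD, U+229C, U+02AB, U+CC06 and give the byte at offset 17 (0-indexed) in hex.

0x9C

U+6D71 → 3-byte form E6 B5 B1 at offsets 0–2.
U+025C → 2-byte form C9 9C at offsets 3–4.
U+10E1FA → 4-byte form F4 8E 87 BA at offsets 5–8.
U+6726 → 3-byte form E6 9C A6 at offsets 9–11.
U+94DD → 3-byte form E9 93 9D at offsets 12–14.
U+229C → 3-byte form E2 8A 9C at offsets 15–17.
Offset 17 falls in char 6's range; it's byte 3 of E2 8A 9C = 0x9C.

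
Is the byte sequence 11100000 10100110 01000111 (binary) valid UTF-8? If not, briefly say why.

Leading byte 0xE0 = 11100000 → 3-byte form.
Byte 3 is 0x47 = 01000111, which is not 10xxxxxx — expected a continuation byte.

invalid (non-continuation byte where continuation expected)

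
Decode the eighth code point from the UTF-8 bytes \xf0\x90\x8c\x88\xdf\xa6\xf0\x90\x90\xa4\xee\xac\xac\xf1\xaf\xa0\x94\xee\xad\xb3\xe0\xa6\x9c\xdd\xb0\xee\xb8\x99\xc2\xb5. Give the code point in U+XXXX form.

U+0770

Offset 0: leading byte 0xF0 = 11110000 → 4-byte char #1 = F0 90 8C 88.
Offset 4: leading byte 0xDF = 11011111 → 2-byte char #2 = DF A6.
Offset 6: leading byte 0xF0 = 11110000 → 4-byte char #3 = F0 90 90 A4.
Offset 10: leading byte 0xEE = 11101110 → 3-byte char #4 = EE AC AC.
Offset 13: leading byte 0xF1 = 11110001 → 4-byte char #5 = F1 AF A0 94.
Offset 17: leading byte 0xEE = 11101110 → 3-byte char #6 = EE AD B3.
Offset 20: leading byte 0xE0 = 11100000 → 3-byte char #7 = E0 A6 9C.
Offset 23: leading byte 0xDD = 11011101 → 2-byte char #8 = DD B0.
Leading byte 0xDD = 11011101 matches 110xxxxx → 2-byte sequence.
Byte 1: 0xDD = 11011101, payload 11101 (5 bits).
Byte 2: 0xB0 = 10110000 (10xxxxxx ✓), payload 110000.
Concatenate: 11101110000 = 0x770 (11 bits → U+0770).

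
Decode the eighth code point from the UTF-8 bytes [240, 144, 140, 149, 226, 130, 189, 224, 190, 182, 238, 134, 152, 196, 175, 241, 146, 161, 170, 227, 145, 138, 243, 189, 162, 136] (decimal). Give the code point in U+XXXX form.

U+FD888

Offset 0: leading byte 0xF0 = 11110000 → 4-byte char #1 = F0 90 8C 95.
Offset 4: leading byte 0xE2 = 11100010 → 3-byte char #2 = E2 82 BD.
Offset 7: leading byte 0xE0 = 11100000 → 3-byte char #3 = E0 BE B6.
Offset 10: leading byte 0xEE = 11101110 → 3-byte char #4 = EE 86 98.
Offset 13: leading byte 0xC4 = 11000100 → 2-byte char #5 = C4 AF.
Offset 15: leading byte 0xF1 = 11110001 → 4-byte char #6 = F1 92 A1 AA.
Offset 19: leading byte 0xE3 = 11100011 → 3-byte char #7 = E3 91 8A.
Offset 22: leading byte 0xF3 = 11110011 → 4-byte char #8 = F3 BD A2 88.
Leading byte 0xF3 = 11110011 matches 11110xxx → 4-byte sequence.
Byte 1: 0xF3 = 11110011, payload 011 (3 bits).
Byte 2: 0xBD = 10111101 (10xxxxxx ✓), payload 111101.
Byte 3: 0xA2 = 10100010 (10xxxxxx ✓), payload 100010.
Byte 4: 0x88 = 10001000 (10xxxxxx ✓), payload 001000.
Concatenate: 011111101100010001000 = 0xFD888 (21 bits → U+FD888).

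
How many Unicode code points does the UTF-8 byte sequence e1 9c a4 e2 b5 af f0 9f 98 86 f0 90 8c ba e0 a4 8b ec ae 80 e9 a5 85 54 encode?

Byte at offset 0: 0xE1 = 11100001 → 3-byte char (#1). Advance 3.
Byte at offset 3: 0xE2 = 11100010 → 3-byte char (#2). Advance 3.
Byte at offset 6: 0xF0 = 11110000 → 4-byte char (#3). Advance 4.
Byte at offset 10: 0xF0 = 11110000 → 4-byte char (#4). Advance 4.
Byte at offset 14: 0xE0 = 11100000 → 3-byte char (#5). Advance 3.
Byte at offset 17: 0xEC = 11101100 → 3-byte char (#6). Advance 3.
Byte at offset 20: 0xE9 = 11101001 → 3-byte char (#7). Advance 3.
Byte at offset 23: 0x54 = 01010100 → 1-byte char (#8). Advance 1.
Reached end at offset 24 after 8 code points.

8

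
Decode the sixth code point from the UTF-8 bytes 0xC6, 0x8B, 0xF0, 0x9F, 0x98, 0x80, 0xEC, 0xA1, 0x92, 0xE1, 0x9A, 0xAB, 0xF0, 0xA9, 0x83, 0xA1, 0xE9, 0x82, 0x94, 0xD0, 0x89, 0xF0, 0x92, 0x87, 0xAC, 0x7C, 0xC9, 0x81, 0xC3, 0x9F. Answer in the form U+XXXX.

U+9094

Offset 0: leading byte 0xC6 = 11000110 → 2-byte char #1 = C6 8B.
Offset 2: leading byte 0xF0 = 11110000 → 4-byte char #2 = F0 9F 98 80.
Offset 6: leading byte 0xEC = 11101100 → 3-byte char #3 = EC A1 92.
Offset 9: leading byte 0xE1 = 11100001 → 3-byte char #4 = E1 9A AB.
Offset 12: leading byte 0xF0 = 11110000 → 4-byte char #5 = F0 A9 83 A1.
Offset 16: leading byte 0xE9 = 11101001 → 3-byte char #6 = E9 82 94.
Leading byte 0xE9 = 11101001 matches 1110xxxx → 3-byte sequence.
Byte 1: 0xE9 = 11101001, payload 1001 (4 bits).
Byte 2: 0x82 = 10000010 (10xxxxxx ✓), payload 000010.
Byte 3: 0x94 = 10010100 (10xxxxxx ✓), payload 010100.
Concatenate: 1001000010010100 = 0x9094 (16 bits → U+9094).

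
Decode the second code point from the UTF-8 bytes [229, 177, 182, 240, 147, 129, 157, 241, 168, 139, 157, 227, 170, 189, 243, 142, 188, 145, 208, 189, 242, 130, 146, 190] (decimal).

Offset 0: leading byte 0xE5 = 11100101 → 3-byte char #1 = E5 B1 B6.
Offset 3: leading byte 0xF0 = 11110000 → 4-byte char #2 = F0 93 81 9D.
Leading byte 0xF0 = 11110000 matches 11110xxx → 4-byte sequence.
Byte 1: 0xF0 = 11110000, payload 000 (3 bits).
Byte 2: 0x93 = 10010011 (10xxxxxx ✓), payload 010011.
Byte 3: 0x81 = 10000001 (10xxxxxx ✓), payload 000001.
Byte 4: 0x9D = 10011101 (10xxxxxx ✓), payload 011101.
Concatenate: 000010011000001011101 = 0x1305D (21 bits → U+1305D).

U+1305D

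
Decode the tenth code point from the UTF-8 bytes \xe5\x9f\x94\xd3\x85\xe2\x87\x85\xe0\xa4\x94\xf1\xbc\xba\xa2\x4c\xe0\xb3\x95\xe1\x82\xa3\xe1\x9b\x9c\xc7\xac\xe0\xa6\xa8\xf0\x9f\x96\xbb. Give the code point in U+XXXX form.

Offset 0: leading byte 0xE5 = 11100101 → 3-byte char #1 = E5 9F 94.
Offset 3: leading byte 0xD3 = 11010011 → 2-byte char #2 = D3 85.
Offset 5: leading byte 0xE2 = 11100010 → 3-byte char #3 = E2 87 85.
Offset 8: leading byte 0xE0 = 11100000 → 3-byte char #4 = E0 A4 94.
Offset 11: leading byte 0xF1 = 11110001 → 4-byte char #5 = F1 BC BA A2.
Offset 15: leading byte 0x4C = 01001100 → 1-byte char #6 = 4C.
Offset 16: leading byte 0xE0 = 11100000 → 3-byte char #7 = E0 B3 95.
Offset 19: leading byte 0xE1 = 11100001 → 3-byte char #8 = E1 82 A3.
Offset 22: leading byte 0xE1 = 11100001 → 3-byte char #9 = E1 9B 9C.
Offset 25: leading byte 0xC7 = 11000111 → 2-byte char #10 = C7 AC.
Leading byte 0xC7 = 11000111 matches 110xxxxx → 2-byte sequence.
Byte 1: 0xC7 = 11000111, payload 00111 (5 bits).
Byte 2: 0xAC = 10101100 (10xxxxxx ✓), payload 101100.
Concatenate: 00111101100 = 0x1EC (11 bits → U+01EC).

U+01EC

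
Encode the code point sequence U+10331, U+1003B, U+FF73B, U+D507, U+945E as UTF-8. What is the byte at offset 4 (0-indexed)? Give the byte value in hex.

0xF0

U+10331 → 4-byte form F0 90 8C B1 at offsets 0–3.
U+1003B → 4-byte form F0 90 80 BB at offsets 4–7.
Offset 4 falls in char 2's range; it's byte 1 of F0 90 80 BB = 0xF0.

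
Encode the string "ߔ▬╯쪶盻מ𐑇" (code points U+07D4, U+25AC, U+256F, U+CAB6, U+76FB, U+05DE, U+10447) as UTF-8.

DF 94 E2 96 AC E2 95 AF EC AA B6 E7 9B BB D7 9E F0 90 91 87

U+07D4: 2-byte form → DF 94.
U+25AC: 3-byte form → E2 96 AC.
U+256F: 3-byte form → E2 95 AF.
U+CAB6: 3-byte form → EC AA B6.
U+76FB: 3-byte form → E7 9B BB.
U+05DE: 2-byte form → D7 9E.
U+10447: 4-byte form → F0 90 91 87.
Concatenated (20 bytes): DF 94 E2 96 AC E2 95 AF EC AA B6 E7 9B BB D7 9E F0 90 91 87.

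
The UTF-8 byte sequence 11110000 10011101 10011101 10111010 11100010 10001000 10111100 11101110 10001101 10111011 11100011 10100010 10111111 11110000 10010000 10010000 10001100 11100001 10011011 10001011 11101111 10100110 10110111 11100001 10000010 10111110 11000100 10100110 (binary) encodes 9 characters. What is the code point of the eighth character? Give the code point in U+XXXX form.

U+10BE

Offset 0: leading byte 0xF0 = 11110000 → 4-byte char #1 = F0 9D 9D BA.
Offset 4: leading byte 0xE2 = 11100010 → 3-byte char #2 = E2 88 BC.
Offset 7: leading byte 0xEE = 11101110 → 3-byte char #3 = EE 8D BB.
Offset 10: leading byte 0xE3 = 11100011 → 3-byte char #4 = E3 A2 BF.
Offset 13: leading byte 0xF0 = 11110000 → 4-byte char #5 = F0 90 90 8C.
Offset 17: leading byte 0xE1 = 11100001 → 3-byte char #6 = E1 9B 8B.
Offset 20: leading byte 0xEF = 11101111 → 3-byte char #7 = EF A6 B7.
Offset 23: leading byte 0xE1 = 11100001 → 3-byte char #8 = E1 82 BE.
Leading byte 0xE1 = 11100001 matches 1110xxxx → 3-byte sequence.
Byte 1: 0xE1 = 11100001, payload 0001 (4 bits).
Byte 2: 0x82 = 10000010 (10xxxxxx ✓), payload 000010.
Byte 3: 0xBE = 10111110 (10xxxxxx ✓), payload 111110.
Concatenate: 0001000010111110 = 0x10BE (16 bits → U+10BE).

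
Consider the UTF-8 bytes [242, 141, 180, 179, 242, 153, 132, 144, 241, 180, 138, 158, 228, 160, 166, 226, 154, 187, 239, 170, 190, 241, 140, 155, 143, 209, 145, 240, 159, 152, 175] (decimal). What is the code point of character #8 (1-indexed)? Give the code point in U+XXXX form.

Offset 0: leading byte 0xF2 = 11110010 → 4-byte char #1 = F2 8D B4 B3.
Offset 4: leading byte 0xF2 = 11110010 → 4-byte char #2 = F2 99 84 90.
Offset 8: leading byte 0xF1 = 11110001 → 4-byte char #3 = F1 B4 8A 9E.
Offset 12: leading byte 0xE4 = 11100100 → 3-byte char #4 = E4 A0 A6.
Offset 15: leading byte 0xE2 = 11100010 → 3-byte char #5 = E2 9A BB.
Offset 18: leading byte 0xEF = 11101111 → 3-byte char #6 = EF AA BE.
Offset 21: leading byte 0xF1 = 11110001 → 4-byte char #7 = F1 8C 9B 8F.
Offset 25: leading byte 0xD1 = 11010001 → 2-byte char #8 = D1 91.
Leading byte 0xD1 = 11010001 matches 110xxxxx → 2-byte sequence.
Byte 1: 0xD1 = 11010001, payload 10001 (5 bits).
Byte 2: 0x91 = 10010001 (10xxxxxx ✓), payload 010001.
Concatenate: 10001010001 = 0x451 (11 bits → U+0451).

U+0451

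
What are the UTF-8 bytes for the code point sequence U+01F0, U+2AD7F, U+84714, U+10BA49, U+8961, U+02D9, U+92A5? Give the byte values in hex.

U+01F0: 2-byte form → C7 B0.
U+2AD7F: 4-byte form → F0 AA B5 BF.
U+84714: 4-byte form → F2 84 9C 94.
U+10BA49: 4-byte form → F4 8B A9 89.
U+8961: 3-byte form → E8 A5 A1.
U+02D9: 2-byte form → CB 99.
U+92A5: 3-byte form → E9 8A A5.
Concatenated (22 bytes): C7 B0 F0 AA B5 BF F2 84 9C 94 F4 8B A9 89 E8 A5 A1 CB 99 E9 8A A5.

C7 B0 F0 AA B5 BF F2 84 9C 94 F4 8B A9 89 E8 A5 A1 CB 99 E9 8A A5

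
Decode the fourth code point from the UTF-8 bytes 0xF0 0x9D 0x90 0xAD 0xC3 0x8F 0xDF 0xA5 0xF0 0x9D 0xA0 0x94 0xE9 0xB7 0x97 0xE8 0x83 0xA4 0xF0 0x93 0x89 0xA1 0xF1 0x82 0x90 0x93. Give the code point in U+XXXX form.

U+1D814

Offset 0: leading byte 0xF0 = 11110000 → 4-byte char #1 = F0 9D 90 AD.
Offset 4: leading byte 0xC3 = 11000011 → 2-byte char #2 = C3 8F.
Offset 6: leading byte 0xDF = 11011111 → 2-byte char #3 = DF A5.
Offset 8: leading byte 0xF0 = 11110000 → 4-byte char #4 = F0 9D A0 94.
Leading byte 0xF0 = 11110000 matches 11110xxx → 4-byte sequence.
Byte 1: 0xF0 = 11110000, payload 000 (3 bits).
Byte 2: 0x9D = 10011101 (10xxxxxx ✓), payload 011101.
Byte 3: 0xA0 = 10100000 (10xxxxxx ✓), payload 100000.
Byte 4: 0x94 = 10010100 (10xxxxxx ✓), payload 010100.
Concatenate: 000011101100000010100 = 0x1D814 (21 bits → U+1D814).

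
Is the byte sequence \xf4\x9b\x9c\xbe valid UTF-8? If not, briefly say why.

Leading byte 0xF4 = 11110100 → 4-byte form.
Payload = 0x11B73E, which exceeds U+10FFFF, the maximum Unicode code point. (Leading bytes F5–FF, or F4 followed by ≥ 0x90, are invalid.)

invalid (encodes a value above U+10FFFF)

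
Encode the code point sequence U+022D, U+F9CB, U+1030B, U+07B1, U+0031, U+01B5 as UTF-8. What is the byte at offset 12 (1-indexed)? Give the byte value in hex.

0x31

1-indexed offset 12 is 0-indexed offset 11.
U+022D → 2-byte form C8 AD at offsets 0–1.
U+F9CB → 3-byte form EF A7 8B at offsets 2–4.
U+1030B → 4-byte form F0 90 8C 8B at offsets 5–8.
U+07B1 → 2-byte form DE B1 at offsets 9–10.
U+0031 → 1-byte form 31 at offsets 11–11.
Offset 11 falls in char 5's range; it's byte 1 of 31 = 0x31.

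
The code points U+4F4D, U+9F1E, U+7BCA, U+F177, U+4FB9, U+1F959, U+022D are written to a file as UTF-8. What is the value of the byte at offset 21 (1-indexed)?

0xAD

1-indexed offset 21 is 0-indexed offset 20.
U+4F4D → 3-byte form E4 BD 8D at offsets 0–2.
U+9F1E → 3-byte form E9 BC 9E at offsets 3–5.
U+7BCA → 3-byte form E7 AF 8A at offsets 6–8.
U+F177 → 3-byte form EF 85 B7 at offsets 9–11.
U+4FB9 → 3-byte form E4 BE B9 at offsets 12–14.
U+1F959 → 4-byte form F0 9F A5 99 at offsets 15–18.
U+022D → 2-byte form C8 AD at offsets 19–20.
Offset 20 falls in char 7's range; it's byte 2 of C8 AD = 0xAD.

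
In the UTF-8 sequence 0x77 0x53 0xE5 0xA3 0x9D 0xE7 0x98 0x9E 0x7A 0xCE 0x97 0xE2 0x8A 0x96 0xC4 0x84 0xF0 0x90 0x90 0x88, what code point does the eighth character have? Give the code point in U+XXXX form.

U+0104

Offset 0: leading byte 0x77 = 01110111 → 1-byte char #1 = 77.
Offset 1: leading byte 0x53 = 01010011 → 1-byte char #2 = 53.
Offset 2: leading byte 0xE5 = 11100101 → 3-byte char #3 = E5 A3 9D.
Offset 5: leading byte 0xE7 = 11100111 → 3-byte char #4 = E7 98 9E.
Offset 8: leading byte 0x7A = 01111010 → 1-byte char #5 = 7A.
Offset 9: leading byte 0xCE = 11001110 → 2-byte char #6 = CE 97.
Offset 11: leading byte 0xE2 = 11100010 → 3-byte char #7 = E2 8A 96.
Offset 14: leading byte 0xC4 = 11000100 → 2-byte char #8 = C4 84.
Leading byte 0xC4 = 11000100 matches 110xxxxx → 2-byte sequence.
Byte 1: 0xC4 = 11000100, payload 00100 (5 bits).
Byte 2: 0x84 = 10000100 (10xxxxxx ✓), payload 000100.
Concatenate: 00100000100 = 0x104 (11 bits → U+0104).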